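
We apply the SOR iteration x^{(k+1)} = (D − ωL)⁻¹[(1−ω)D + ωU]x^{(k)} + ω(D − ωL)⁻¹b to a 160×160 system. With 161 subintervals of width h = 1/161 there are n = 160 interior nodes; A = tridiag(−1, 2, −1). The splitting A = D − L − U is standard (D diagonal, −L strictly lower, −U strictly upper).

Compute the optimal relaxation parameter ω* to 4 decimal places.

spectrum of D⁻¹(L+U) = {cos(kπ/161) : 1≤k≤160}; ρ_J = cos(π/161) = 0.9998.
√(1 − cos²(π/161)) = sin(π/161) ≈ 0.01951.
[ω*] 2 ÷ (1 + 0.01951) = 2 ÷ 1.01951 = 1.9617.
and ρ(B_{ω*}) = 1.9617 − 1 = 0.9617.

ω* = 1.9617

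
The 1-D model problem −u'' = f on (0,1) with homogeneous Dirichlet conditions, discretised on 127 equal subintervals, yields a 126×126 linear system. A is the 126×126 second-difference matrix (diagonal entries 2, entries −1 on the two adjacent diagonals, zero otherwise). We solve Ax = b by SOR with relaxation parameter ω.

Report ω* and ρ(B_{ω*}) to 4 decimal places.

ω* = 1.9517, ρ_SOR = 0.9517

With n=126, ρ(Jacobi) = cos(π/127) = 0.9997.
√(1 − cos²(π/127)) = sin(π/127) ≈ 0.02473.
Young: ω* = 2/(1+√(1−ρ_J²)) = 2/(1+0.02473) = 2/1.02473 = 1.9517.
At ω = 1.9517 every |λ(B_ω)| = ω−1, so ρ_SOR = 0.9517.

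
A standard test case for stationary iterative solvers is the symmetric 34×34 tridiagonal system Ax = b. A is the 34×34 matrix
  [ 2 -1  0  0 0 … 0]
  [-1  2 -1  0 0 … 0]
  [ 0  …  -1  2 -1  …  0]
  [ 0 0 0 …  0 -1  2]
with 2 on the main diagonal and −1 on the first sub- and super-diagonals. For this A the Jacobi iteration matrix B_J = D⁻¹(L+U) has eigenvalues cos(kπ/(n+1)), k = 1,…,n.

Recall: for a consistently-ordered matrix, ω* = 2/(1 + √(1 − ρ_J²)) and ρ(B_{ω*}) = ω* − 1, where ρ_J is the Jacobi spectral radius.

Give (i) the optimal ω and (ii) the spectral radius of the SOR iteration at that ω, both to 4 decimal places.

ρ_J = max_k |cos(kπ/35)| = cos(π/35) = 0.9960
1 − cos²(π/35) = sin²(π/35) ⇒ √(1−ρ_J²) = sin(π/35) = 0.08964.
[ω*] 2 ÷ (1 + 0.08964) = 2 ÷ 1.08964 = 1.8355.
At ω = 1.8355 every |λ(B_ω)| = ω−1, so ρ_SOR = 0.8355.

ω* = 1.8355, ρ_SOR = 0.8355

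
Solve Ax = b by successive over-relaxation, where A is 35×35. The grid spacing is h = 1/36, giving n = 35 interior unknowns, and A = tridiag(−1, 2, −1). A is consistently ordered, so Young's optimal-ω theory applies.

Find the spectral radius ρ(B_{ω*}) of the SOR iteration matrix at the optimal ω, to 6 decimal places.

B_J for the 35×35 system has eigenvalues cos(kπ/36); ρ_J = cos(π/36) = 0.996195.
√(1−ρ_J²) = |sin(π/36)| = 0.0871557
So ω* = 2/1.0871557 = 1.839663 (Young).
ρ(B_{ω*}) = ω*−1 = 0.839663

ρ_SOR = 0.839663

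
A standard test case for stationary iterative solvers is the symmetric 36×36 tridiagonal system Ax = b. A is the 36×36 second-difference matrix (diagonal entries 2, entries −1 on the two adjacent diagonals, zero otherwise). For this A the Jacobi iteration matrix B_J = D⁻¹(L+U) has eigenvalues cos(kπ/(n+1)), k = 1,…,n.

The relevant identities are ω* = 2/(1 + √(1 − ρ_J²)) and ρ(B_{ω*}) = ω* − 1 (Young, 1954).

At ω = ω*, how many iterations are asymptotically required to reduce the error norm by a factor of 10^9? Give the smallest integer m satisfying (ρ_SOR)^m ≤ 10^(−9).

½·tridiag(1,0,1) at n=36: λ_k = cos(kπ/37); max |λ| at k=1 ⇒ ρ_J = cos(π/37) ≈ 0.9963975.
√(1−ρ_J²) simplifies to sin(π/37) = 0.0848059.
ω* = 2 / (1 + 0.0848059) = 2 / 1.0848059 ≈ 1.8436478.
and ρ(B_{ω*}) = 1.8436478 − 1 = 0.8436478.
Need (0.8436478)^m ≤ 10^(−9): m ≥ 9·ln10/|ln 0.8436478| = 20.7233/0.17002 = 121.887 ⇒ m = 122.

m = 122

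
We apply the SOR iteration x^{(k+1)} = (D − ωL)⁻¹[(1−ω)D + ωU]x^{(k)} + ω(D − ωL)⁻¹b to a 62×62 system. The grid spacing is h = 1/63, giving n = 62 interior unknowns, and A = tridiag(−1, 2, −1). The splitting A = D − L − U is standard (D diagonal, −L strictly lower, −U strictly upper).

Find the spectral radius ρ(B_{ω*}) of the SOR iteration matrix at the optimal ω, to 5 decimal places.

n=62: λ(B_J) = 1 − λ(A)/2 = cos(kπ/63); k=1 gives ρ_J = 0.99876.
√(1−ρ_J²) = |sin(π/63)| = 0.049846
ω* = 2/(1 + 0.049846) = 2/1.049846 = 1.90504.
ρ_SOR = ω* − 1 = 1.90504 − 1 = 0.90504.

ρ_SOR = 0.90504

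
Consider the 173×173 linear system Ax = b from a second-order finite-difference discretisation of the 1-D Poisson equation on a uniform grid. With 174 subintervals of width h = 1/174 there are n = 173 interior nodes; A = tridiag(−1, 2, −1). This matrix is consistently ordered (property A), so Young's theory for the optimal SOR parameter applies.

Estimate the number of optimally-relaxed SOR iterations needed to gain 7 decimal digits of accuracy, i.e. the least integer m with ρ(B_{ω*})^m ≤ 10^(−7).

m = 447

½·tridiag(1,0,1) at n=173: λ_k = cos(kπ/174); max |λ| at k=1 ⇒ ρ_J = cos(π/174) ≈ 0.9998370.
√(1−ρ_J²) = |sin(π/174)| = 0.0180541
Then 2/(1+√(1−ρ_J²)) = 2/(1+0.0180541); ω* = 2/1.0180541 = 1.9645321.
ρ_SOR = ω* − 1 = 1.9645321 − 1 = 0.9645321.
ρ_SOR^m ≤ 10^(−7) ⇔ m ≥ 7·ln10/(−ln 0.9645321) = 16.1181/0.0361122 = 446.334; m = ⌈446.334⌉ = 447.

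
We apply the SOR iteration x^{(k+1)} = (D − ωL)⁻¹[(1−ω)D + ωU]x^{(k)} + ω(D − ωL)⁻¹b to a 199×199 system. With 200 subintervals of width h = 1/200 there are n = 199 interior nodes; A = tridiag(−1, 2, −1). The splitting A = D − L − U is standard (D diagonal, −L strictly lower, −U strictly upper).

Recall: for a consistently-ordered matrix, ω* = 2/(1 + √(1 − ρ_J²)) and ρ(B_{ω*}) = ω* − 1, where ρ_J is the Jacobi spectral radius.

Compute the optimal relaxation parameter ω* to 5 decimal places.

B_J for the 199×199 system has eigenvalues cos(kπ/200); ρ_J = cos(π/200) = 0.99988.
√(1−ρ_J²) simplifies to sin(π/200) = 0.015707.
So ω* = 2/1.015707 = 1.96907 (Young).
ρ(B_{ω*}) = ω*−1 = 0.96907

ω* = 1.96907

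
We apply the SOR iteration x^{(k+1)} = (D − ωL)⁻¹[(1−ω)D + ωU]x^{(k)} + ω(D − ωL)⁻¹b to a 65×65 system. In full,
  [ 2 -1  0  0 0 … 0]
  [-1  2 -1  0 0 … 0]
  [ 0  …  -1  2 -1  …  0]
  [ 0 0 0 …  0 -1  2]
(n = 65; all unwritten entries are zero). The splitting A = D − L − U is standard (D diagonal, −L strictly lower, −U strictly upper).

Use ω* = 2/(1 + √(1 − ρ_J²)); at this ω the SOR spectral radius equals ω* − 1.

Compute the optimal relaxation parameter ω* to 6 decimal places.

ω* = 1.909159

With n=65, ρ(Jacobi) = cos(π/66) = 0.998867.
1 − cos²(π/66) = sin²(π/66) ⇒ √(1−ρ_J²) = sin(π/66) = 0.0475819.
ω* = 2/(1 + 0.0475819) = 2/1.0475819 = 1.909159.
ρ_SOR = ω* − 1 = 1.909159 − 1 = 0.909159.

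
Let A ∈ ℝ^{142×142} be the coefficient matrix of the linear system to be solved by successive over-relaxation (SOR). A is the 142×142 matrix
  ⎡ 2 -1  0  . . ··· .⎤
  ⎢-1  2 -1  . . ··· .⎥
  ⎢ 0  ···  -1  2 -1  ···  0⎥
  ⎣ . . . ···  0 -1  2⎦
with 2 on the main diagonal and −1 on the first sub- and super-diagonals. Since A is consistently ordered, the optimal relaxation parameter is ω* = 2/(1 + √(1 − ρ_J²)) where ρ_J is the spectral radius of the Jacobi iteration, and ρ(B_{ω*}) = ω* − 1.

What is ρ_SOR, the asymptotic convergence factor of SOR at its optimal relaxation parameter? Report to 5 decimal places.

spectrum of D⁻¹(L+U) = {cos(kπ/143) : 1≤k≤142}; ρ_J = cos(π/143) = 0.99976.
√(1−ρ_J²) = |sin(π/143)| = 0.021967
So ω* = 2/1.021967 = 1.95701 (Young).
At ω = 1.95701 every |λ(B_ω)| = ω−1, so ρ_SOR = 0.95701.

ρ_SOR = 0.95701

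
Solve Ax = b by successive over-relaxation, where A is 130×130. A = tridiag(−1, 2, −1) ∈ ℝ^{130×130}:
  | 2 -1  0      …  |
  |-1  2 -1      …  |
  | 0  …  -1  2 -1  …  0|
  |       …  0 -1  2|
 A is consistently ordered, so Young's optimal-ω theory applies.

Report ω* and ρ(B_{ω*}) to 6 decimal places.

ω* = 1.953164, ρ_SOR = 0.953164

½·tridiag(1,0,1) at n=130: λ_k = cos(kπ/131); max |λ| at k=1 ⇒ ρ_J = cos(π/131) ≈ 0.999712.
√(1−ρ_J²) simplifies to sin(π/131) = 0.0239793.
Young: ω* = 2/(1+√(1−ρ_J²)) = 2/(1+0.0239793) = 2/1.0239793 = 1.953164.
[ρ_SOR] ω* − 1 = 0.953164.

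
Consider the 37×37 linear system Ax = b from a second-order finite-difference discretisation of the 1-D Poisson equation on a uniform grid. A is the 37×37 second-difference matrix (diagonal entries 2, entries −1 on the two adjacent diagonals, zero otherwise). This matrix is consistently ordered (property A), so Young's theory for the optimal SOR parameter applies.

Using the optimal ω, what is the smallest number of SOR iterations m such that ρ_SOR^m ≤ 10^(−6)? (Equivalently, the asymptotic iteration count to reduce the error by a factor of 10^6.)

With n=37, ρ(Jacobi) = cos(π/38) = 0.9965845.
√(1−ρ_J²) = |sin(π/38)| = 0.0825793
So ω* = 2/1.0825793 = 1.8474397 (Young).
ρ_SOR = ω* − 1 = 1.8474397 − 1 = 0.8474397.
(0.8474397)^m ≤ 10^{−6}  ⇒  m·ln(0.8474397) ≤ −6·ln10  ⇒  m ≥ 83.459  ⇒  m = 84

m = 84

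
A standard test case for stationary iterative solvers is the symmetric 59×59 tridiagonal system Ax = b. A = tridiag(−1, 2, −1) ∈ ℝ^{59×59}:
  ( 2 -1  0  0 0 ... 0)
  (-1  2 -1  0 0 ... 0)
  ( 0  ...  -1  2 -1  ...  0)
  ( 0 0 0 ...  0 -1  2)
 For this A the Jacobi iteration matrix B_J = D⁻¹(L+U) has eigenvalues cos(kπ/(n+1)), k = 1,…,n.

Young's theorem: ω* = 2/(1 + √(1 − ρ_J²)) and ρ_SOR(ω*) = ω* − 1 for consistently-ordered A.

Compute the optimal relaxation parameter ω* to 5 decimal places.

½·tridiag(1,0,1) at n=59: λ_k = cos(kπ/60); max |λ| at k=1 ⇒ ρ_J = cos(π/60) ≈ 0.99863.
√(1 − cos²(π/60)) = sin(π/60) ≈ 0.052336.
ω* = 2/(1 + 0.052336) = 2/1.052336 = 1.90053.
and ρ(B_{ω*}) = 1.90053 − 1 = 0.90053.

ω* = 1.90053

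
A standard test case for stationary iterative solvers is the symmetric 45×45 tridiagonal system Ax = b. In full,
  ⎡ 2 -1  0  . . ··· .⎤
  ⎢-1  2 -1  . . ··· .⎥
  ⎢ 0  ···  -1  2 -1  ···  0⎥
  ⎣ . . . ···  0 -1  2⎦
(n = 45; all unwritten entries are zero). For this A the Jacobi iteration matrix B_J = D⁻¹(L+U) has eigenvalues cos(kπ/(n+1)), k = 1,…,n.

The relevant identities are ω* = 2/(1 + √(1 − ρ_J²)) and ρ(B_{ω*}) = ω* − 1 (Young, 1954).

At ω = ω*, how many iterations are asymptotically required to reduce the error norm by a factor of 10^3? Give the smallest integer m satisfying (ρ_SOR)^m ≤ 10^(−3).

m = 51

n=45: λ(B_J) = 1 − λ(A)/2 = cos(kπ/46); k=1 gives ρ_J = 0.9976688.
1 − cos²(π/46) = sin²(π/46) ⇒ √(1−ρ_J²) = sin(π/46) = 0.0682424.
ω* = 2/(1+0.0682424) = 1.8722342
ρ(B_{ω*}) = ω*−1 = 0.8722342
(0.8722342)^m ≤ 10^{−3}  ⇒  m·ln(0.8722342) ≤ −3·ln10  ⇒  m ≥ 50.533  ⇒  m = 51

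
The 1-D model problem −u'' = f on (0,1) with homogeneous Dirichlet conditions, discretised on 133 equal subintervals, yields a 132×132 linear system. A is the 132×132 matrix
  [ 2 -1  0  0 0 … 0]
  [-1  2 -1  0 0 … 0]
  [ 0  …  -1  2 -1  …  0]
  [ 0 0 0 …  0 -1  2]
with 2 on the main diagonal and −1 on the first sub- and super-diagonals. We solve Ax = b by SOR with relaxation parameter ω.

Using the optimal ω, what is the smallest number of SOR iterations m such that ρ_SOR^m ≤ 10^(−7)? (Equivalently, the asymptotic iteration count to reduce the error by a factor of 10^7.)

m = 342

n=132: λ(B_J) = 1 − λ(A)/2 = cos(kπ/133); k=1 gives ρ_J = 0.9997210.
√(1−ρ_J²) simplifies to sin(π/133) = 0.0236188.
Young: ω* = 2/(1+√(1−ρ_J²)) = 2/(1+0.0236188) = 2/1.0236188 = 1.9538524.
At ω = 1.9538524 every |λ(B_ω)| = ω−1, so ρ_SOR = 0.9538524.
m ≥ 7·ln10 / (−ln 0.9538524) = 341.151; smallest integer m = 342.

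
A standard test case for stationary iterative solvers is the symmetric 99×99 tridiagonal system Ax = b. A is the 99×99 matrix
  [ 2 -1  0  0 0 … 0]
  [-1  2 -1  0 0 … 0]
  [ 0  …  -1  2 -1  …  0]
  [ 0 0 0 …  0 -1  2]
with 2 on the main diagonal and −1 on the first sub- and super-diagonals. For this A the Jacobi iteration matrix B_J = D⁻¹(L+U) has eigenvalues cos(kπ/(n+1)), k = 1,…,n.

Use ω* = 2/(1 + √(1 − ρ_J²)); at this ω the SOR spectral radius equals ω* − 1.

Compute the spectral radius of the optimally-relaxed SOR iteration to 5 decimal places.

ρ_SOR = 0.93909

B_J for the 99×99 system has eigenvalues cos(kπ/100); ρ_J = cos(π/100) = 0.99951.
root = sin(π/100) = 0.031411  (since 1−cos² = sin²).
ω* = 2/(1 + 0.031411) = 2/1.031411 = 1.93909.
Hence ρ(B_{ω*}) = 1.93909 − 1 = 0.93909.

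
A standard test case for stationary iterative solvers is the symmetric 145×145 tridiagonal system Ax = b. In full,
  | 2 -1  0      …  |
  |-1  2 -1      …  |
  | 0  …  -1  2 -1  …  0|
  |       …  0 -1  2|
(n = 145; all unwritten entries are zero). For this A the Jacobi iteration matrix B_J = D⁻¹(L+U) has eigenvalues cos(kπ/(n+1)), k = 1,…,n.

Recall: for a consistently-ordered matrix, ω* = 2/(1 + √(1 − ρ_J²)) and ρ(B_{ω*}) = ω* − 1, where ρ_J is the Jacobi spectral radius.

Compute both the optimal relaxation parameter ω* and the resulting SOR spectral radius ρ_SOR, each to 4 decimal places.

[ρ_J] n=145: ρ(B_J) = cos(π/(n+1)) = cos(π/146) = 0.9998.
√(1−ρ_J²) simplifies to sin(π/146) = 0.02152.
ω* = 2 / (1 + 0.02152) = 2 / 1.02152 ≈ 1.9579.
and ρ(B_{ω*}) = 1.9579 − 1 = 0.9579.

ω* = 1.9579, ρ_SOR = 0.9579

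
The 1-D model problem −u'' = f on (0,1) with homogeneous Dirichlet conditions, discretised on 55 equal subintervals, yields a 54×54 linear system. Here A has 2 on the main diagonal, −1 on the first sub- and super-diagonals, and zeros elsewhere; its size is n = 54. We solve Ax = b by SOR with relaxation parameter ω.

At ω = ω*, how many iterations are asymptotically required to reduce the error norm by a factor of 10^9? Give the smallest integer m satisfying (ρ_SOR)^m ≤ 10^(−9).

B_J for the 54×54 system has eigenvalues cos(kπ/55); ρ_J = cos(π/55) = 0.9983691.
√(1 − cos²(π/55)) = sin(π/55) ≈ 0.0570888.
Young: ω* = 2/(1+√(1−ρ_J²)) = 2/(1+0.0570888) = 2/1.0570888 = 1.8919886.
[ρ_SOR] ω* − 1 = 0.8919886.
ρ_SOR^m ≤ 10^(−9) ⇔ m ≥ 9·ln10/(−ln 0.8919886) = 20.7233/0.114302 = 181.303; m = ⌈181.303⌉ = 182.

m = 182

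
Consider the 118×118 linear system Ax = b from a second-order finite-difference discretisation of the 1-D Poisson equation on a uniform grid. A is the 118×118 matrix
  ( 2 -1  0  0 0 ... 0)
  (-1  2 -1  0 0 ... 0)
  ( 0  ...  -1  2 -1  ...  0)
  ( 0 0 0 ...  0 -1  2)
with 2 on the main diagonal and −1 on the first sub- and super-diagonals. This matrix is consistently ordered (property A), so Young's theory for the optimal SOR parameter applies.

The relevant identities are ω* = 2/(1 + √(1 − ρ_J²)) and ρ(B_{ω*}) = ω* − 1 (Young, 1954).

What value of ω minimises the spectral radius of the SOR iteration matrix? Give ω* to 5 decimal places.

ω* = 1.94856

[ρ_J] n=118: ρ(B_J) = cos(π/(n+1)) = cos(π/119) = 0.99965.
root = sin(π/119) = 0.026397  (since 1−cos² = sin²).
ω* = 2/(1 + 0.026397) = 2/1.026397 = 1.94856.
ρ_SOR = ω* − 1 = 1.94856 − 1 = 0.94856.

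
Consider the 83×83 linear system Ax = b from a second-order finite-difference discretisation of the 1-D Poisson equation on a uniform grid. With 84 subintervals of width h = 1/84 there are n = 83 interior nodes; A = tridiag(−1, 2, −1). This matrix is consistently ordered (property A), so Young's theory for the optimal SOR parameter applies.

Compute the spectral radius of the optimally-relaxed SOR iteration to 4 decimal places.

[ρ_J] n=83: ρ(B_J) = cos(π/(n+1)) = cos(π/84) = 0.9993.
√(1−ρ_J²) simplifies to sin(π/84) = 0.03739.
Then 2/(1+√(1−ρ_J²)) = 2/(1+0.03739); ω* = 2/1.03739 = 1.9279.
ρ_SOR = ω* − 1 ≈ 0.9279.

ρ_SOR = 0.9279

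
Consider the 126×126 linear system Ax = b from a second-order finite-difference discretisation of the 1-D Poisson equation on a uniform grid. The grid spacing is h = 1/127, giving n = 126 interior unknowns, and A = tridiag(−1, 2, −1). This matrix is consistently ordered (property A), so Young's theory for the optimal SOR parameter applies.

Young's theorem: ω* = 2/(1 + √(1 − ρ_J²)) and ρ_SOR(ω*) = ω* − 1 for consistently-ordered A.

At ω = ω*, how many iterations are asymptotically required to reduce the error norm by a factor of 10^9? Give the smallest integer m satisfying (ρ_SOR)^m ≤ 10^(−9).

m = 419

n=126: λ(B_J) = 1 − λ(A)/2 = cos(kπ/127); k=1 gives ρ_J = 0.9996941.
√(1 − cos²(π/127)) = sin(π/127) ≈ 0.0247344.
So ω* = 2/1.0247344 = 1.9517252 (Young).
ρ_SOR = ω* − 1 ≈ 0.9517252.
ρ_SOR^m ≤ 10^(−9) ⇔ m ≥ 9·ln10/(−ln 0.9517252) = 20.7233/0.0494789 = 418.831; m = ⌈418.831⌉ = 419.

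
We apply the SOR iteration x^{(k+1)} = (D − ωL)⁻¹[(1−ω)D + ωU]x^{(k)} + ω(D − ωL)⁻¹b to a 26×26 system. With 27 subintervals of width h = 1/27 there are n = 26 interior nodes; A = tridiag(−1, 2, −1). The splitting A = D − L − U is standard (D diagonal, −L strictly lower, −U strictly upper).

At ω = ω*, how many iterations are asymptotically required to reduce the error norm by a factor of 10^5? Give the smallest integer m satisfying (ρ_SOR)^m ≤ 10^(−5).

m = 50

ρ_J = max_k |cos(kπ/27)| = cos(π/27) = 0.9932384
1 − cos²(π/27) = sin²(π/27) ⇒ √(1−ρ_J²) = sin(π/27) = 0.1160929.
So ω* = 2/1.1160929 = 1.7919655 (Young).
ρ_SOR = ω* − 1 ≈ 0.7919655.
Need (0.7919655)^m ≤ 10^(−5): m ≥ 5·ln10/|ln 0.7919655| = 11.5129/0.233237 = 49.361 ⇒ m = 50.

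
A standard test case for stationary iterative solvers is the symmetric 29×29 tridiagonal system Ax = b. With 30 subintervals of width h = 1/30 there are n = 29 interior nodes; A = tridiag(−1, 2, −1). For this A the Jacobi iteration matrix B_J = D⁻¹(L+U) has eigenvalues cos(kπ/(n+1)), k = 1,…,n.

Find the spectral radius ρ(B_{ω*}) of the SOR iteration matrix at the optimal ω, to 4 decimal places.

ρ_SOR = 0.8107

With n=29, ρ(Jacobi) = cos(π/30) = 0.9945.
√(1−ρ_J²) = |sin(π/30)| = 0.10453
ω* = 2/(1+0.10453) = 1.8107
ρ(B_{ω*}) = ω*−1 = 0.8107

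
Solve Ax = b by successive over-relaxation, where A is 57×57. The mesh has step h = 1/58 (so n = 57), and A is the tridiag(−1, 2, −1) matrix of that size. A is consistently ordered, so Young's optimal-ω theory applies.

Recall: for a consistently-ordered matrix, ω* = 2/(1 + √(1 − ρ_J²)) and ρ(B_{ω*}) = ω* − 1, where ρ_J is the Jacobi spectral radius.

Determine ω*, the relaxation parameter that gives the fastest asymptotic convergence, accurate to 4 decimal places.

n=57: λ(B_J) = 1 − λ(A)/2 = cos(kπ/58); k=1 gives ρ_J = 0.9985.
1 − cos²(π/58) = sin²(π/58) ⇒ √(1−ρ_J²) = sin(π/58) = 0.05414.
Then 2/(1+√(1−ρ_J²)) = 2/(1+0.05414); ω* = 2/1.05414 = 1.8973.
[ρ_SOR] ω* − 1 = 0.8973.

ω* = 1.8973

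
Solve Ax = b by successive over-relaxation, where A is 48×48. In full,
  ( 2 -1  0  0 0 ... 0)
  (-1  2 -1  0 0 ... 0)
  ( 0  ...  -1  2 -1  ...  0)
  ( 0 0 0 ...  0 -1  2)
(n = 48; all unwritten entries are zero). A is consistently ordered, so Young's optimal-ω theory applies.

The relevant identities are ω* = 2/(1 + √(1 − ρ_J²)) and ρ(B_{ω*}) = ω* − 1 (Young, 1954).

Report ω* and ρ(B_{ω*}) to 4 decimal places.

ω* = 1.8796, ρ_SOR = 0.8796

ρ_J = max_k |cos(kπ/49)| = cos(π/49) = 0.9979
1 − cos²(π/49) = sin²(π/49) ⇒ √(1−ρ_J²) = sin(π/49) = 0.06407.
Young: ω* = 2/(1+√(1−ρ_J²)) = 2/(1+0.06407) = 2/1.06407 = 1.8796.
At ω = 1.8796 every |λ(B_ω)| = ω−1, so ρ_SOR = 0.8796.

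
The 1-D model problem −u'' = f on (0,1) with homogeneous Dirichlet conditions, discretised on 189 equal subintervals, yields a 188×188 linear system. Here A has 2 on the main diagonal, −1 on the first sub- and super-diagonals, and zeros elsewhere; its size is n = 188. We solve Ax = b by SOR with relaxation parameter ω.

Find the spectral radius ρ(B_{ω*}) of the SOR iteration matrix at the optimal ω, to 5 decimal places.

n=188: λ(B_J) = 1 − λ(A)/2 = cos(kπ/189); k=1 gives ρ_J = 0.99986.
root = sin(π/189) = 0.016621  (since 1−cos² = sin²).
ω* = 2/(1 + 0.016621) = 2/1.016621 = 1.96730.
At ω = 1.96730 every |λ(B_ω)| = ω−1, so ρ_SOR = 0.96730.

ρ_SOR = 0.96730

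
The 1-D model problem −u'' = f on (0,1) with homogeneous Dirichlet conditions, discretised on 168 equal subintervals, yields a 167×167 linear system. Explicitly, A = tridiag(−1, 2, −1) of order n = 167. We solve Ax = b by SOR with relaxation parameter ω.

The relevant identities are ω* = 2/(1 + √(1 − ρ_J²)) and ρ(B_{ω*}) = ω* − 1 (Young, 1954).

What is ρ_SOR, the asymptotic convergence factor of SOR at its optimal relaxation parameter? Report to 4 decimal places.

n=167: λ(B_J) = 1 − λ(A)/2 = cos(kπ/168); k=1 gives ρ_J = 0.9998.
√(1−ρ_J²) simplifies to sin(π/168) = 0.01870.
ω* = 2 / (1 + 0.01870) = 2 / 1.01870 ≈ 1.9633.
At ω = 1.9633 every |λ(B_ω)| = ω−1, so ρ_SOR = 0.9633.

ρ_SOR = 0.9633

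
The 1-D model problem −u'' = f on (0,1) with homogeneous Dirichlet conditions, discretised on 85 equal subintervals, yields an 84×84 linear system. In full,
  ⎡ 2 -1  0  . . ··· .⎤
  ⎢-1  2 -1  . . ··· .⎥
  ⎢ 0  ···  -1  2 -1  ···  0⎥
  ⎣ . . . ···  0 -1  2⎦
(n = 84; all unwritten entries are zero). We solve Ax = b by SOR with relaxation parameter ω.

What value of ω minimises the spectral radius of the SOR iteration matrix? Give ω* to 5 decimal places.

ω* = 1.92873

spectrum of D⁻¹(L+U) = {cos(kπ/85) : 1≤k≤84}; ρ_J = cos(π/85) = 0.99932.
1 − cos²(π/85) = sin²(π/85) ⇒ √(1−ρ_J²) = sin(π/85) = 0.036951.
So ω* = 2/1.036951 = 1.92873 (Young).
[ρ_SOR] ω* − 1 = 0.92873.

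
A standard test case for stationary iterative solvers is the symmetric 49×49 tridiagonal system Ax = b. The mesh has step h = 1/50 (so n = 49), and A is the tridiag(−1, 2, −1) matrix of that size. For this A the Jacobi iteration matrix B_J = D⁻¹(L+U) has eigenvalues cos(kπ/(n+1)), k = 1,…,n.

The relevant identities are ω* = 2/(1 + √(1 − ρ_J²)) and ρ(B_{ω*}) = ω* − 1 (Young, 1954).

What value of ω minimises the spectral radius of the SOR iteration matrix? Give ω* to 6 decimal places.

ω* = 1.881838

ρ_J = max_k |cos(kπ/50)| = cos(π/50) = 0.998027
√(1−ρ_J²) = |sin(π/50)| = 0.0627905
ω* = 2/(1+0.0627905) = 1.881838
and ρ(B_{ω*}) = 1.881838 − 1 = 0.881838.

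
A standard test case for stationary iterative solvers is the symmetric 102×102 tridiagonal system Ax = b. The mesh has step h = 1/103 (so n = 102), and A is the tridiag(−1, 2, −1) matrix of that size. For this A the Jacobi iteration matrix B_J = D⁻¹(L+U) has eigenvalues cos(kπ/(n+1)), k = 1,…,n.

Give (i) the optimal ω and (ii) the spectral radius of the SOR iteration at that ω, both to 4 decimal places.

ω* = 1.9408, ρ_SOR = 0.9408

B_J for the 102×102 system has eigenvalues cos(kπ/103); ρ_J = cos(π/103) = 0.9995.
√(1 − cos²(π/103)) = sin(π/103) ≈ 0.03050.
ω* = 2 / (1 + 0.03050) = 2 / 1.03050 ≈ 1.9408.
ρ_SOR = ω* − 1 ≈ 0.9408.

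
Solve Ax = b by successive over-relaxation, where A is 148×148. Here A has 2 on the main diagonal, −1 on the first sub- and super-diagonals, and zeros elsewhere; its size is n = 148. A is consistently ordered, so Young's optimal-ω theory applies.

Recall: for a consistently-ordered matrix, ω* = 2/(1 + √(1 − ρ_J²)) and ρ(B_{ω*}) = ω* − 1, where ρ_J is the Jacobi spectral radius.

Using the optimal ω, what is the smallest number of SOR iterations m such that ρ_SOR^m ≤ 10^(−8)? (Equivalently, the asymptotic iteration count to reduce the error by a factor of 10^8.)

m = 437

spectrum of D⁻¹(L+U) = {cos(kπ/149) : 1≤k≤148}; ρ_J = cos(π/149) = 0.9997777.
√(1 − cos²(π/149)) = sin(π/149) ≈ 0.0210830.
ω* = 2/(1 + 0.0210830) = 2/1.0210830 = 1.9587046.
[ρ_SOR] ω* − 1 = 0.9587046.
For 8 digits: m = 8·ln10 / (−ln 0.9587046) = 18.4207/0.0421723 = 436.796; round up → m = 437.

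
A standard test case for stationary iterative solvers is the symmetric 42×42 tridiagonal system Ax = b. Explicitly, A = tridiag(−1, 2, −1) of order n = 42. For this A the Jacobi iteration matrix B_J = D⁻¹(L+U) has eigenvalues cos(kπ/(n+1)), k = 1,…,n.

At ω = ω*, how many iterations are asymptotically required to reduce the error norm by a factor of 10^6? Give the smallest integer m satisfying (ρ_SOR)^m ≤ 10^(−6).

n=42: λ(B_J) = 1 − λ(A)/2 = cos(kπ/43); k=1 gives ρ_J = 0.9973323.
√(1 − cos²(π/43)) = sin(π/43) ≈ 0.0729953.
Then 2/(1+√(1−ρ_J²)) = 2/(1+0.0729953); ω* = 2/1.0729953 = 1.8639411.
[ρ_SOR] ω* − 1 = 0.8639411.
6·ln10 = 13.8155; −ln(0.8639411) = 0.146251; m = ⌈13.8155/0.146251⌉ = ⌈94.464⌉ = 95.

m = 95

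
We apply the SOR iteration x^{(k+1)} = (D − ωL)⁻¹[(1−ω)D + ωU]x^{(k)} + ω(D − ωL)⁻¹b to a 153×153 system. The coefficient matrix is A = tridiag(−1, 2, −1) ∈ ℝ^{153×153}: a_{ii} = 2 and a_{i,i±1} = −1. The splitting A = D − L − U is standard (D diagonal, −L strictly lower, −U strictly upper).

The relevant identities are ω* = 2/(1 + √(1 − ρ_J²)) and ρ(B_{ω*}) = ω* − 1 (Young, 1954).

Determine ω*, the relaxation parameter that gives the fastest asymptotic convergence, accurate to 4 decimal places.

ω* = 1.9600

spectrum of D⁻¹(L+U) = {cos(kπ/154) : 1≤k≤153}; ρ_J = cos(π/154) = 0.9998.
root = sin(π/154) = 0.02040  (since 1−cos² = sin²).
ω* = 2/(1+0.02040) = 1.9600
and ρ(B_{ω*}) = 1.9600 − 1 = 0.9600.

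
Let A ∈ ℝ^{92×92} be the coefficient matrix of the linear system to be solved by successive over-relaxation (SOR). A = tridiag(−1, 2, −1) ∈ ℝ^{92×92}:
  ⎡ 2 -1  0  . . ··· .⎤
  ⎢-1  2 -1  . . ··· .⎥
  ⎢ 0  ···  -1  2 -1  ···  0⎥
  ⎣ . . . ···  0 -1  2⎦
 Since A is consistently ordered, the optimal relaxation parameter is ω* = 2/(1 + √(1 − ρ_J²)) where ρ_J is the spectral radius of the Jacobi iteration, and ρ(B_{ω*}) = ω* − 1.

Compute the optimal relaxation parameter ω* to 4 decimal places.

ω* = 1.9347

n=92: λ(B_J) = 1 − λ(A)/2 = cos(kπ/93); k=1 gives ρ_J = 0.9994.
√(1−ρ_J²) = |sin(π/93)| = 0.03377
ω* = 2/(1 + 0.03377) = 2/1.03377 = 1.9347.
ρ(B_{ω*}) = ω*−1 = 0.9347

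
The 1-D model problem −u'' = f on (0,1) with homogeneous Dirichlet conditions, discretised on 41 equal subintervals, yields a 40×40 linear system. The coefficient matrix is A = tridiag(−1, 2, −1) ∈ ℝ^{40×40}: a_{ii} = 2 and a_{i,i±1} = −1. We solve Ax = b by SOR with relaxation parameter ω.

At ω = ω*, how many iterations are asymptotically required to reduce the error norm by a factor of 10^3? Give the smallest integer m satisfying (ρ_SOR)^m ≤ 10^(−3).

spectrum of D⁻¹(L+U) = {cos(kπ/41) : 1≤k≤40}; ρ_J = cos(π/41) = 0.9970658.
1 − cos²(π/41) = sin²(π/41) ⇒ √(1−ρ_J²) = sin(π/41) = 0.0765493.
ω* = 2/(1 + 0.0765493) = 2/1.0765493 = 1.8577877.
[ρ_SOR] ω* − 1 = 0.8577877.
For 3 digits: m = 3·ln10 / (−ln 0.8577877) = 6.90776/0.153399 = 45.031; round up → m = 46.

m = 46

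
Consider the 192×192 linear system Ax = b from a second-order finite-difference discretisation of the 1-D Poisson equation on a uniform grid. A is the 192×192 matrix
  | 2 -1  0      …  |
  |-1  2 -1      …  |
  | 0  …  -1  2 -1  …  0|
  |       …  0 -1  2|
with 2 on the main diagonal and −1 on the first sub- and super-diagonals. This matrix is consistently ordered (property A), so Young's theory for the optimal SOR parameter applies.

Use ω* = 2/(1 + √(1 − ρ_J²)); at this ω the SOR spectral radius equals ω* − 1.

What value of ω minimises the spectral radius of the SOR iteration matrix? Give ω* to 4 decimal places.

ω* = 1.9680

With n=192, ρ(Jacobi) = cos(π/193) = 0.9999.
√(1−ρ_J²) simplifies to sin(π/193) = 0.01628.
[ω*] 2 ÷ (1 + 0.01628) = 2 ÷ 1.01628 = 1.9680.
At ω = 1.9680 every |λ(B_ω)| = ω−1, so ρ_SOR = 0.9680.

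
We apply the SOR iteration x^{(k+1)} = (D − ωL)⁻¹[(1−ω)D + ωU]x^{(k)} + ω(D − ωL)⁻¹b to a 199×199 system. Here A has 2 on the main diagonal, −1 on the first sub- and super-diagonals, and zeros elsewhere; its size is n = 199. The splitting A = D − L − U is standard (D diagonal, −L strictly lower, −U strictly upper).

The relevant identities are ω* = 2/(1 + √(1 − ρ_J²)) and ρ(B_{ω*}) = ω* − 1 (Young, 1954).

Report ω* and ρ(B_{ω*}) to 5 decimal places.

ω* = 1.96907, ρ_SOR = 0.96907

B_J for the 199×199 system has eigenvalues cos(kπ/200); ρ_J = cos(π/200) = 0.99988.
1 − cos²(π/200) = sin²(π/200) ⇒ √(1−ρ_J²) = sin(π/200) = 0.015707.
So ω* = 2/1.015707 = 1.96907 (Young).
At ω = 1.96907 every |λ(B_ω)| = ω−1, so ρ_SOR = 0.96907.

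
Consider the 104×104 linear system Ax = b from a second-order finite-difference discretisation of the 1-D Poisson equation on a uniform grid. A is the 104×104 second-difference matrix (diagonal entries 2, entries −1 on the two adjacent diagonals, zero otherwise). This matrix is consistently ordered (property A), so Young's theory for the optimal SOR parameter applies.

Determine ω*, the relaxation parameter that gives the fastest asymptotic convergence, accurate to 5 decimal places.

ω* = 1.94191

n=104: λ(B_J) = 1 − λ(A)/2 = cos(kπ/105); k=1 gives ρ_J = 0.99955.
1 − cos²(π/105) = sin²(π/105) ⇒ √(1−ρ_J²) = sin(π/105) = 0.029915.
[ω*] 2 ÷ (1 + 0.029915) = 2 ÷ 1.029915 = 1.94191.
Hence ρ(B_{ω*}) = 1.94191 − 1 = 0.94191.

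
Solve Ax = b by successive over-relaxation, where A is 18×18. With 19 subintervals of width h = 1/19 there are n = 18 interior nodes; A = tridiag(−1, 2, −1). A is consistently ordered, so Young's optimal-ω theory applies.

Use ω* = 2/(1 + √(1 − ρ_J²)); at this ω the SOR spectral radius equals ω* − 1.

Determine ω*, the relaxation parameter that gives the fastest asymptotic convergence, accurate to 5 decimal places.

B_J for the 18×18 system has eigenvalues cos(kπ/19); ρ_J = cos(π/19) = 0.98636.
√(1−ρ_J²) simplifies to sin(π/19) = 0.164595.
Then 2/(1+√(1−ρ_J²)) = 2/(1+0.164595); ω* = 2/1.164595 = 1.71734.
ρ_SOR = ω* − 1 = 1.71734 − 1 = 0.71734.

ω* = 1.71734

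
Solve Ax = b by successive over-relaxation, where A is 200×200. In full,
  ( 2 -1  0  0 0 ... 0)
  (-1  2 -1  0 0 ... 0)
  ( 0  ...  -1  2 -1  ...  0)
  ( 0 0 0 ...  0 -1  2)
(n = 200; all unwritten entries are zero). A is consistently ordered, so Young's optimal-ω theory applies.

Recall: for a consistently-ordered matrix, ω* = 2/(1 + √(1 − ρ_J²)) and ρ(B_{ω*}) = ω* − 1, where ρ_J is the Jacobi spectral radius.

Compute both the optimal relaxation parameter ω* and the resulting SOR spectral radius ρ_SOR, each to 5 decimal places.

n=200: λ(B_J) = 1 − λ(A)/2 = cos(kπ/201); k=1 gives ρ_J = 0.99988.
1 − cos²(π/201) = sin²(π/201) ⇒ √(1−ρ_J²) = sin(π/201) = 0.015629.
Young: ω* = 2/(1+√(1−ρ_J²)) = 2/(1+0.015629) = 2/1.015629 = 1.96922.
Hence ρ(B_{ω*}) = 1.96922 − 1 = 0.96922.

ω* = 1.96922, ρ_SOR = 0.96922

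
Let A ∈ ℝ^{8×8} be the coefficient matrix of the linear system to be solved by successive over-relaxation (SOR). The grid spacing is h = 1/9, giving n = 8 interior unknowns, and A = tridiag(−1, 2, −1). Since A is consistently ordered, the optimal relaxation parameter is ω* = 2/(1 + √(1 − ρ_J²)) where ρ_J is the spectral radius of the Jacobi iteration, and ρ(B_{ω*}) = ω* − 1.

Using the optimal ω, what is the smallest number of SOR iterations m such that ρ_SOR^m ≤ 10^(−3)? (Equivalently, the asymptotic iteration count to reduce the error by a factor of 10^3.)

m = 10

ρ_J = max_k |cos(kπ/9)| = cos(π/9) = 0.9396926
1 − cos²(π/9) = sin²(π/9) ⇒ √(1−ρ_J²) = sin(π/9) = 0.3420201.
ω* = 2/(1+0.3420201) = 1.4902906
ρ_SOR = ω* − 1 ≈ 0.4902906.
Need (0.4902906)^m ≤ 10^(−3): m ≥ 3·ln10/|ln 0.4902906| = 6.90776/0.712757 = 9.692 ⇒ m = 10.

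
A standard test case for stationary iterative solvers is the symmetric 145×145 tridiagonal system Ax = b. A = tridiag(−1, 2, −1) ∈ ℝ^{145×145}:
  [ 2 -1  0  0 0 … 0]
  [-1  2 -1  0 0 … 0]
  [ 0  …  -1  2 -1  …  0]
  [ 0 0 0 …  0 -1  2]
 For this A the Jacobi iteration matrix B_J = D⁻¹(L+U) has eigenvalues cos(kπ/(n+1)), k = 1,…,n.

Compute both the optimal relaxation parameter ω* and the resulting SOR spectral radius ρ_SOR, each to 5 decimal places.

ω* = 1.95787, ρ_SOR = 0.95787

[ρ_J] n=145: ρ(B_J) = cos(π/(n+1)) = cos(π/146) = 0.99977.
√(1−ρ_J²) simplifies to sin(π/146) = 0.021516.
[ω*] 2 ÷ (1 + 0.021516) = 2 ÷ 1.021516 = 1.95787.
At ω = 1.95787 every |λ(B_ω)| = ω−1, so ρ_SOR = 0.95787.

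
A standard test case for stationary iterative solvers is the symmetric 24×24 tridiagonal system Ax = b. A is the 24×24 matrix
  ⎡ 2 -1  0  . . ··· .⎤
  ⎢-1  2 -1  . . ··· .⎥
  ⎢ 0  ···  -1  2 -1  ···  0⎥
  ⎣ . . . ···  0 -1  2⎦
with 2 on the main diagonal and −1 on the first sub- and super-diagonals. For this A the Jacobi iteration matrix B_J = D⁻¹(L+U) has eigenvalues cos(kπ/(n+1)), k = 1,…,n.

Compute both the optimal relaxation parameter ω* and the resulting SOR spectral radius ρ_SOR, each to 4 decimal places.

ω* = 1.7773, ρ_SOR = 0.7773

With n=24, ρ(Jacobi) = cos(π/25) = 0.9921.
√(1 − cos²(π/25)) = sin(π/25) ≈ 0.12533.
So ω* = 2/1.12533 = 1.7773 (Young).
and ρ(B_{ω*}) = 1.7773 − 1 = 0.7773.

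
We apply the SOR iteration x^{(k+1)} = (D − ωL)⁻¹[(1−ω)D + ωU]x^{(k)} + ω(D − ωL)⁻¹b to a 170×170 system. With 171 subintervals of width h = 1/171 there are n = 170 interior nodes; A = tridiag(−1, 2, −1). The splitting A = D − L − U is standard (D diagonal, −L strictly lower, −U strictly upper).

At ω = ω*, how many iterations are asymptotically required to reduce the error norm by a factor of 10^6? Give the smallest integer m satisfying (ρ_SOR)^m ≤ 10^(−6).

m = 376

n=170: λ(B_J) = 1 − λ(A)/2 = cos(kπ/171); k=1 gives ρ_J = 0.9998312.
√(1 − cos²(π/171)) = sin(π/171) ≈ 0.0183709.
So ω* = 2/1.0183709 = 1.9639210 (Young).
ρ_SOR = ω* − 1 ≈ 0.9639210.
6·ln10 = 13.8155; −ln(0.9639210) = 0.0367459; m = ⌈13.8155/0.0367459⌉ = ⌈375.974⌉ = 376.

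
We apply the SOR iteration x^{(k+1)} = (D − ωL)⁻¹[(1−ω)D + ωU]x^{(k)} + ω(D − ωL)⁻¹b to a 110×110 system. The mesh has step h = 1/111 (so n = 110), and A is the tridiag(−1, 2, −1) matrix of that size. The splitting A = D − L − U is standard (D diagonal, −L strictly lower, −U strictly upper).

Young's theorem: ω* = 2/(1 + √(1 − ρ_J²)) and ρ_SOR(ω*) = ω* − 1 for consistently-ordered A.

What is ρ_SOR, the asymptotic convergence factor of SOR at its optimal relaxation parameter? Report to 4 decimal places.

ρ_SOR = 0.9450

ρ_J = max_k |cos(kπ/111)| = cos(π/111) = 0.9996
√(1−ρ_J²) simplifies to sin(π/111) = 0.02830.
Young: ω* = 2/(1+√(1−ρ_J²)) = 2/(1+0.02830) = 2/1.02830 = 1.9450.
At ω = 1.9450 every |λ(B_ω)| = ω−1, so ρ_SOR = 0.9450.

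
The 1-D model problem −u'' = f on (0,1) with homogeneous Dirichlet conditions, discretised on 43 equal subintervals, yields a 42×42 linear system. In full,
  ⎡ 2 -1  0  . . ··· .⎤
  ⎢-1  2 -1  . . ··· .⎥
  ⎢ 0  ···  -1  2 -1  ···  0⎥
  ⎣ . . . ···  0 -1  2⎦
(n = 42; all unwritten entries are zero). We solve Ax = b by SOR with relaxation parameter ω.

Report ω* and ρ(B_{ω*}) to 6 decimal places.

With n=42, ρ(Jacobi) = cos(π/43) = 0.997332.
√(1−ρ_J²) = |sin(π/43)| = 0.0729953
ω* = 2/(1 + 0.0729953) = 2/1.0729953 = 1.863941.
ρ(B_{ω*}) = ω*−1 = 0.863941

ω* = 1.863941, ρ_SOR = 0.863941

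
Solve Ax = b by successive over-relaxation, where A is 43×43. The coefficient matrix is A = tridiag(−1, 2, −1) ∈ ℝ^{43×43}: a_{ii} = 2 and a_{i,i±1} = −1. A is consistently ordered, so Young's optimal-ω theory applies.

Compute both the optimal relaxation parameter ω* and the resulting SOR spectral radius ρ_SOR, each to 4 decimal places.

ω* = 1.8668, ρ_SOR = 0.8668

spectrum of D⁻¹(L+U) = {cos(kπ/44) : 1≤k≤43}; ρ_J = cos(π/44) = 0.9975.
root = sin(π/44) = 0.07134  (since 1−cos² = sin²).
ω* = 2 / (1 + 0.07134) = 2 / 1.07134 ≈ 1.8668.
[ρ_SOR] ω* − 1 = 0.8668.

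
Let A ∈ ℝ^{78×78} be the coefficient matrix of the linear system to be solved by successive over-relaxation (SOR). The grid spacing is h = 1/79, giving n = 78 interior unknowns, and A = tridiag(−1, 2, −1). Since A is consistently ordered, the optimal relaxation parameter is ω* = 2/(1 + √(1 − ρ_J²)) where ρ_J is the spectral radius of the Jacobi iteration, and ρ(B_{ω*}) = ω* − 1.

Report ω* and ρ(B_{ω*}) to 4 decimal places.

ω* = 1.9235, ρ_SOR = 0.9235

½·tridiag(1,0,1) at n=78: λ_k = cos(kπ/79); max |λ| at k=1 ⇒ ρ_J = cos(π/79) ≈ 0.9992.
√(1−ρ_J²) = |sin(π/79)| = 0.03976
[ω*] 2 ÷ (1 + 0.03976) = 2 ÷ 1.03976 = 1.9235.
ρ_SOR = ω* − 1 = 1.9235 − 1 = 0.9235.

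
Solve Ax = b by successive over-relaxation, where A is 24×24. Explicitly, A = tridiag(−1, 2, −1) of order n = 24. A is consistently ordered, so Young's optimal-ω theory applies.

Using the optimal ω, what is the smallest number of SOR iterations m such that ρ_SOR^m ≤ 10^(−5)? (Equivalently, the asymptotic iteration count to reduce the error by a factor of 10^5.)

m = 46

n=24: λ(B_J) = 1 − λ(A)/2 = cos(kπ/25); k=1 gives ρ_J = 0.9921147.
root = sin(π/25) = 0.1253332  (since 1−cos² = sin²).
ω* = 2/(1+0.1253332) = 1.7772514
At ω = 1.7772514 every |λ(B_ω)| = ω−1, so ρ_SOR = 0.7772514.
For 5 digits: m = 5·ln10 / (−ln 0.7772514) = 11.5129/0.251991 = 45.688; round up → m = 46.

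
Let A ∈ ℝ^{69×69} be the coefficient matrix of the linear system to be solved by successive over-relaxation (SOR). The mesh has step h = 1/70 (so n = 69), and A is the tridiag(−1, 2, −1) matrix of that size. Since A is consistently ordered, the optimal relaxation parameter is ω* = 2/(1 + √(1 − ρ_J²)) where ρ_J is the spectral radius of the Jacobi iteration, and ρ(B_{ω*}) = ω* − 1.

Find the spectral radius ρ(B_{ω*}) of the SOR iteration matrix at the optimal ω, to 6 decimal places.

n=69: λ(B_J) = 1 − λ(A)/2 = cos(kπ/70); k=1 gives ρ_J = 0.998993.
√(1−ρ_J²) = |sin(π/70)| = 0.0448648
ω* = 2 / (1 + 0.0448648) = 2 / 1.0448648 ≈ 1.914123.
At ω = 1.914123 every |λ(B_ω)| = ω−1, so ρ_SOR = 0.914123.

ρ_SOR = 0.914123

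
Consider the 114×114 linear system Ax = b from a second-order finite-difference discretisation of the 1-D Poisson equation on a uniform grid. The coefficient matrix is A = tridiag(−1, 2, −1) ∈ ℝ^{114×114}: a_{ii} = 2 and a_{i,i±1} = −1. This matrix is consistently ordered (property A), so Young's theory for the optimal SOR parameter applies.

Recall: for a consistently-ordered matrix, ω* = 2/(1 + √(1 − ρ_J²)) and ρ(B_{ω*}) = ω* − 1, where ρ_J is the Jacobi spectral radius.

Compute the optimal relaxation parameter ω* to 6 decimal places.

ω* = 1.946823

With n=114, ρ(Jacobi) = cos(π/115) = 0.999627.
√(1−ρ_J²) simplifies to sin(π/115) = 0.0273148.
ω* = 2/(1 + 0.0273148) = 2/1.0273148 = 1.946823.
and ρ(B_{ω*}) = 1.946823 − 1 = 0.946823.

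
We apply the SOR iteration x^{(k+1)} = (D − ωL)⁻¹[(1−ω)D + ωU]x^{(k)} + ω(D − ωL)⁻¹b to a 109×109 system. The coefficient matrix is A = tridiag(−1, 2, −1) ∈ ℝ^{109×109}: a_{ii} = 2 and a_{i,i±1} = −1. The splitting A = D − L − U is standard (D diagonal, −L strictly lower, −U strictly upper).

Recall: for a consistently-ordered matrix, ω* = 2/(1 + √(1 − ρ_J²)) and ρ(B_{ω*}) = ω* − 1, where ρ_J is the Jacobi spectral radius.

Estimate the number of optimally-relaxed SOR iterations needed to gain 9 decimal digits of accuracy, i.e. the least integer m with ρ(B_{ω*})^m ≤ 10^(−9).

ρ_J = max_k |cos(kπ/110)| = cos(π/110) = 0.9995922
√(1 − cos²(π/110)) = sin(π/110) ≈ 0.0285561.
So ω* = 2/1.0285561 = 1.9444734 (Young).
ρ_SOR = ω* − 1 ≈ 0.9444734.
ρ_SOR^m ≤ 10^(−9) ⇔ m ≥ 9·ln10/(−ln 0.9444734) = 20.7233/0.0571278 = 362.753; m = ⌈362.753⌉ = 363.

m = 363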